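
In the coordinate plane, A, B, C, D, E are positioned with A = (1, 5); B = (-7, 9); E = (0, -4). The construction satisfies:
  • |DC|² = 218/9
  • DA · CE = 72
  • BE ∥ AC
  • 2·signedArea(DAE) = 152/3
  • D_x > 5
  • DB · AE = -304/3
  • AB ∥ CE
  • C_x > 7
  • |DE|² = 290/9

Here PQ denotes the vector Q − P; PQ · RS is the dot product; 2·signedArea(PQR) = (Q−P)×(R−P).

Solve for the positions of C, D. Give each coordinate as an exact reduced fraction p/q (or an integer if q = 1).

1. C_x = 8  [AB ∥ CE ∩ BE ∥ AC]
2. C_y = -8  [AB ∥ CE ∩ BE ∥ AC]
   → C = (8, -8)
3. D_x = 17/3  [DB · AE = -304/3 ∩ 2·signedArea(DAE) = 152/3]
4. D_y = -11/3  [DB · AE = -304/3 ∩ 2·signedArea(DAE) = 152/3]
   → D = (17/3, -11/3)

C = (8, -8)
D = (17/3, -11/3)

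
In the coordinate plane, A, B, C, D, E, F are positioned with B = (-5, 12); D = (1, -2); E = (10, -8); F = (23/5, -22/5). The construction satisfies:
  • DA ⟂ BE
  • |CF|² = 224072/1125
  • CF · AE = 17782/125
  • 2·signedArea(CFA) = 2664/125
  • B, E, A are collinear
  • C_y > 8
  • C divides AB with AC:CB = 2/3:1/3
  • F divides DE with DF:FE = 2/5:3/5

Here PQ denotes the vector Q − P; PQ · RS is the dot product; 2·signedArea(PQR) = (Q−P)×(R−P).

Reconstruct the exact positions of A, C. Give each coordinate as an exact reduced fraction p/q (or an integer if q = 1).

1. A_x = 97/25  [B, E, A are collinear ∩ DA ⟂ BE]
2. A_y = 4/25  [B, E, A are collinear ∩ DA ⟂ BE]
   → A = (97/25, 4/25)
3. C_x = -51/25  [C divides AB with AC:CB = 2/3:1/3]
4. C_y = 604/75  [C divides AB with AC:CB = 2/3:1/3]
   → C = (-51/25, 604/75)

A = (97/25, 4/25)
C = (-51/25, 604/75)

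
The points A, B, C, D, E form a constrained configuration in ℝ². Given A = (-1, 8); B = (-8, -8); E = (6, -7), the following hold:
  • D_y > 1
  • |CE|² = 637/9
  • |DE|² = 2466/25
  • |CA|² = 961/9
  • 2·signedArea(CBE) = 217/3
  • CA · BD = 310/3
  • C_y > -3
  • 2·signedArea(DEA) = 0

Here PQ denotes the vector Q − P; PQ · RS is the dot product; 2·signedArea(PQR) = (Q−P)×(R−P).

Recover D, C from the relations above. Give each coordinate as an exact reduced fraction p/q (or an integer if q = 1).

C = (-1, -7/3)
D = (9/5, 2)

1. D_x = 9/5  [line -15·x + -7·y + 41 = 0 ∩ |DE|² = 2466/25]
2. D_y = 2  [line -15·x + -7·y + 41 = 0 ∩ |DE|² = 2466/25]
   → D = (9/5, 2)
3. C_x = -1  [2·signedArea(CBE) = 217/3 ∩ CA · BD = 310/3]
4. C_y = -7/3  [2·signedArea(CBE) = 217/3 ∩ CA · BD = 310/3]
   → C = (-1, -7/3)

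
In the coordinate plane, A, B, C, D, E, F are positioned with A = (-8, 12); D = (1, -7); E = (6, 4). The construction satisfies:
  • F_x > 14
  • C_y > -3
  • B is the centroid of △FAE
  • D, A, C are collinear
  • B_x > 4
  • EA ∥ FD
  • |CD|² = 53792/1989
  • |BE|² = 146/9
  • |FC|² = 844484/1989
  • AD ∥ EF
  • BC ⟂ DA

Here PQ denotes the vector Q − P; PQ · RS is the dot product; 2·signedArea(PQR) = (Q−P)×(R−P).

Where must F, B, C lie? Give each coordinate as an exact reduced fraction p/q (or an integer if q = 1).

B = (13/3, 1/3)
C = (-271/221, -1525/663)
F = (15, -15)

1. F_x = 15  [EA ∥ FD ∩ AD ∥ EF]
2. F_y = -15  [EA ∥ FD ∩ AD ∥ EF]
   → F = (15, -15)
3. B_x = 13/3  [B is the centroid of △FAE]
4. B_y = 1/3  [B is the centroid of △FAE]
   → B = (13/3, 1/3)
5. C_x = -271/221  [D, A, C are collinear ∩ BC ⟂ DA]
6. C_y = -1525/663  [D, A, C are collinear ∩ BC ⟂ DA]
   → C = (-271/221, -1525/663)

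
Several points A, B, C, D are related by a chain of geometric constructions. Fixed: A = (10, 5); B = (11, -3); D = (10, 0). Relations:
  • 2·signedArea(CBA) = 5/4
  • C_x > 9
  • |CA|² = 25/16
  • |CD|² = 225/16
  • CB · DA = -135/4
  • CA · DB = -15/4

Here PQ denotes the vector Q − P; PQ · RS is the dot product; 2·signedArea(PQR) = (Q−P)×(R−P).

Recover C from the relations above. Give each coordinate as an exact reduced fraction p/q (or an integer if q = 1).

1. C_x = 10  [CB · DA = -135/4 ∩ 2·signedArea(CBA) = 5/4]
2. C_y = 15/4  [CB · DA = -135/4 ∩ 2·signedArea(CBA) = 5/4]
   → C = (10, 15/4)

C = (10, 15/4)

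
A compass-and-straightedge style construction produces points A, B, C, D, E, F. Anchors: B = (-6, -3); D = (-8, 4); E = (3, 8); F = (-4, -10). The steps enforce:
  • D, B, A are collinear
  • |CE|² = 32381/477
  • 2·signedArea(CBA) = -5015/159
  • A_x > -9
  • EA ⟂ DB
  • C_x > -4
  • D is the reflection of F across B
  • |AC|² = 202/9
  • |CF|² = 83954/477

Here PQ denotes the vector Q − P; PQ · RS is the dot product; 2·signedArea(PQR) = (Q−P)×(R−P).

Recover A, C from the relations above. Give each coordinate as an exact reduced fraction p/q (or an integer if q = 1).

A = (-436/53, 254/53)
C = (-595/159, 173/53)

1. A_x = -436/53  [D, B, A are collinear ∩ EA ⟂ DB]
2. A_y = 254/53  [D, B, A are collinear ∩ EA ⟂ DB]
   → A = (-436/53, 254/53)
3. C_x = -595/159  [line -413/53·x + -118/53·y + -3481/159 = 0 ∩ |CE|² = 32381/477]
4. C_y = 173/53  [line -413/53·x + -118/53·y + -3481/159 = 0 ∩ |CE|² = 32381/477]
   → C = (-595/159, 173/53)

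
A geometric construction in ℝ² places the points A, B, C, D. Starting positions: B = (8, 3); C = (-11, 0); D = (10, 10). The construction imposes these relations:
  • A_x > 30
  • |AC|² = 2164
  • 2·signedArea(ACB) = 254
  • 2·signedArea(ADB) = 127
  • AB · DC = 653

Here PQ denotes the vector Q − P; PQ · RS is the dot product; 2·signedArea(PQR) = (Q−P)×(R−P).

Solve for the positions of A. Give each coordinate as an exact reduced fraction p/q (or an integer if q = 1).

A = (31, 20)

1. A_x = 31  [2·signedArea(ACB) = 254 ∩ AB · DC = 653]
2. A_y = 20  [2·signedArea(ACB) = 254 ∩ AB · DC = 653]
   → A = (31, 20)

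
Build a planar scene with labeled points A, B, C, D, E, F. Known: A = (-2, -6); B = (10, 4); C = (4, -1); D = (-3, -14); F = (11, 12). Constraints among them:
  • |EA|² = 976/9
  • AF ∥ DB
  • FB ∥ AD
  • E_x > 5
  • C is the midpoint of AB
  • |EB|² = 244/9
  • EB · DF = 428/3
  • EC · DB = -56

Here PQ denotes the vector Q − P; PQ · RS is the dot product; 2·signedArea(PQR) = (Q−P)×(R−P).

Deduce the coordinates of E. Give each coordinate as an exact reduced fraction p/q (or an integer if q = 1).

1. E_x = 6  [EB · DF = 428/3 ∩ EC · DB = -56]
2. E_y = 2/3  [EB · DF = 428/3 ∩ EC · DB = -56]
   → E = (6, 2/3)

E = (6, 2/3)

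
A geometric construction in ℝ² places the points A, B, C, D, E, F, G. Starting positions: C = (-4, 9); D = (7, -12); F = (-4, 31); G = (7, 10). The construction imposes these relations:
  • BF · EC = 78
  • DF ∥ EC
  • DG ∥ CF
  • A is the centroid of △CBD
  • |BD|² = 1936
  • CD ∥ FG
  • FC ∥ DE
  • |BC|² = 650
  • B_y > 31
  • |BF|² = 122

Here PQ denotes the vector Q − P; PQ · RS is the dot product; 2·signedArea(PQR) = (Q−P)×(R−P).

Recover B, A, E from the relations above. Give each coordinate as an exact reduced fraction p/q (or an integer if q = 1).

A = (10/3, 29/3)
B = (7, 32)
E = (7, -34)

1. E_x = 7  [DF ∥ EC ∩ FC ∥ DE]
2. E_y = -34  [DF ∥ EC ∩ FC ∥ DE]
   → E = (7, -34)
3. B_x = 7  [line 11·x + -43·y + 1299 = 0 ∩ |BF|² = 122]
4. B_y = 32  [line 11·x + -43·y + 1299 = 0 ∩ |BF|² = 122]
   → B = (7, 32)
5. A_x = 10/3  [A is the centroid of △CBD]
6. A_y = 29/3  [A is the centroid of △CBD]
   → A = (10/3, 29/3)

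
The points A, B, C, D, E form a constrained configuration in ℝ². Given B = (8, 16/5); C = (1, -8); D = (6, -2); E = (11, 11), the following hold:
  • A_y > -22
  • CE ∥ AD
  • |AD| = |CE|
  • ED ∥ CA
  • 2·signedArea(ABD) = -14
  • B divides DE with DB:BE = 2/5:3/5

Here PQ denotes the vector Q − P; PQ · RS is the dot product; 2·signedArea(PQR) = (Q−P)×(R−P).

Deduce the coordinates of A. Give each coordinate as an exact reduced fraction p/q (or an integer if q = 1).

1. A_x = -4  [CE ∥ AD ∩ ED ∥ CA]
2. A_y = -21  [CE ∥ AD ∩ ED ∥ CA]
   → A = (-4, -21)

A = (-4, -21)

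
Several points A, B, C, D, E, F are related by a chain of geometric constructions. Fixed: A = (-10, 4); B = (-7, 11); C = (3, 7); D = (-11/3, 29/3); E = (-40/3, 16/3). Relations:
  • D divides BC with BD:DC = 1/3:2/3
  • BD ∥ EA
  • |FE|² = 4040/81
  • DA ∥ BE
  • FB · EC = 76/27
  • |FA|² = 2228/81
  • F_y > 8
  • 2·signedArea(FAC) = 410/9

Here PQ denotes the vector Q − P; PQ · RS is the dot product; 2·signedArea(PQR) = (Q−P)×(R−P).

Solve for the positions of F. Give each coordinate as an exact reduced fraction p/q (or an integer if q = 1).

1. F_x = -62/9  [2·signedArea(FAC) = 410/9 ∩ FB · EC = 76/27]
2. F_y = 74/9  [2·signedArea(FAC) = 410/9 ∩ FB · EC = 76/27]
   → F = (-62/9, 74/9)

F = (-62/9, 74/9)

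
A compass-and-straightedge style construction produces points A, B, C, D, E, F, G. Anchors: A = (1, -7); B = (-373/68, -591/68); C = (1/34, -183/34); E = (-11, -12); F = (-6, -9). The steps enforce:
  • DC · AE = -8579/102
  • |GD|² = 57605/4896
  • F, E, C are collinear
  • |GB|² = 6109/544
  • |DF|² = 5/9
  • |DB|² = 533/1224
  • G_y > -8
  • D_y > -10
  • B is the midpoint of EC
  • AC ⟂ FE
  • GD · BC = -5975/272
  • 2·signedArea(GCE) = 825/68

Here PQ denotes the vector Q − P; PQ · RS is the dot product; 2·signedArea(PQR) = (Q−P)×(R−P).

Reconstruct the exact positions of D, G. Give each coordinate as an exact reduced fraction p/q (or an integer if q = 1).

D = (-16/3, -28/3)
G = (-305/136, -1067/136)

1. G_x = -305/136  [line 225/34·x + -375/34·y + -4875/68 = 0 ∩ |GB|² = 6109/544]
2. G_y = -1067/136  [line 225/34·x + -375/34·y + -4875/68 = 0 ∩ |GB|² = 6109/544]
   → G = (-305/136, -1067/136)
3. D_x = -16/3  [DC · AE = -8579/102 ∩ GD · BC = -5975/272]
4. D_y = -28/3  [DC · AE = -8579/102 ∩ GD · BC = -5975/272]
   → D = (-16/3, -28/3)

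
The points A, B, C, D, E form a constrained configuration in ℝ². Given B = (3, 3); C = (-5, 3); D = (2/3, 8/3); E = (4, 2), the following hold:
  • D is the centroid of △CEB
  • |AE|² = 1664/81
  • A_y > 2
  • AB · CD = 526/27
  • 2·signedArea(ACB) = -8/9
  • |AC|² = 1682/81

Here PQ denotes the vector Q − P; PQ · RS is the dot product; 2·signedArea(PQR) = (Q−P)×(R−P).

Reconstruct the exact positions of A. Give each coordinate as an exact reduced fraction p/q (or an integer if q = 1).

A = (-4/9, 26/9)

1. A_x = -4/9  [2·signedArea(ACB) = -8/9 ∩ AB · CD = 526/27]
2. A_y = 26/9  [2·signedArea(ACB) = -8/9 ∩ AB · CD = 526/27]
   → A = (-4/9, 26/9)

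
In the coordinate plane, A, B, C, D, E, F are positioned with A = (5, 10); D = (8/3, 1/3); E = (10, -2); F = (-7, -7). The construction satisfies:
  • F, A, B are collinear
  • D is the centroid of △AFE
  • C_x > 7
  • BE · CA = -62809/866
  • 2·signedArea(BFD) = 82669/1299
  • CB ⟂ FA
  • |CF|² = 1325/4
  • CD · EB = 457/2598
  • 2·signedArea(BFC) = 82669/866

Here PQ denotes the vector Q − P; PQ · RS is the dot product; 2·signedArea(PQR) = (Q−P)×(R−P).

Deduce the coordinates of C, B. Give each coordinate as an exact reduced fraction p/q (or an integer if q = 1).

B = (1301/433, 3106/433)
C = (15/2, 4)

1. B_x = 1301/433  [F, A, B are collinear ∩ 2·signedArea(BFD) = 82669/1299]
2. B_y = 3106/433  [F, A, B are collinear ∩ 2·signedArea(BFD) = 82669/1299]
   → B = (1301/433, 3106/433)
3. C_x = 15/2  [CD · EB = 457/2598 ∩ CB ⟂ FA]
4. C_y = 4  [CD · EB = 457/2598 ∩ CB ⟂ FA]
   → C = (15/2, 4)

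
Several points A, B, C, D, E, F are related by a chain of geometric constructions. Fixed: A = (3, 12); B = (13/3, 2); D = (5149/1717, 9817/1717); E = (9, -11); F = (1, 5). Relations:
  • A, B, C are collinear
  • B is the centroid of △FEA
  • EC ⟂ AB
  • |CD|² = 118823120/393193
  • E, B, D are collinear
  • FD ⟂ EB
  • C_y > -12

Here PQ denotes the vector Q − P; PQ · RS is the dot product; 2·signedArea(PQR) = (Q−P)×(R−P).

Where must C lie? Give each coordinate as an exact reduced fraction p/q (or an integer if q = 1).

1. C_x = 1401/229  [A, B, C are collinear ∩ EC ⟂ AB]
2. C_y = -2607/229  [A, B, C are collinear ∩ EC ⟂ AB]
   → C = (1401/229, -2607/229)

C = (1401/229, -2607/229)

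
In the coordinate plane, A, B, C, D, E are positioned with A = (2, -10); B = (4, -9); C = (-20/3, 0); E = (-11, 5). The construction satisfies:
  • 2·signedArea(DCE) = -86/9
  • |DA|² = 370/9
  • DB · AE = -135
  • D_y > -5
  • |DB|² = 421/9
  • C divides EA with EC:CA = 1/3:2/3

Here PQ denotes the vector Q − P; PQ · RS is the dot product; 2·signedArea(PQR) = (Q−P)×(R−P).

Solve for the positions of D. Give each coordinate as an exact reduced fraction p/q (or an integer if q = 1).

D = (-1, -13/3)

1. D_x = -1  [DB · AE = -135 ∩ 2·signedArea(DCE) = -86/9]
2. D_y = -13/3  [DB · AE = -135 ∩ 2·signedArea(DCE) = -86/9]
   → D = (-1, -13/3)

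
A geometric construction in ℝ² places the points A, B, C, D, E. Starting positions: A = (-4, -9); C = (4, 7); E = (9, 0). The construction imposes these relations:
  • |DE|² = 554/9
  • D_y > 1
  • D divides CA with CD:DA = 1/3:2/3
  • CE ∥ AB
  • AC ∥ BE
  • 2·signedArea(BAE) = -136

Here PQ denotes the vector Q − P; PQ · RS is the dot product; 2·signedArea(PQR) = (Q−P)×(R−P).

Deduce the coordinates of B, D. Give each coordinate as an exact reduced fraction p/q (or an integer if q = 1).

B = (1, -16)
D = (4/3, 5/3)

1. B_x = 1  [AC ∥ BE ∩ CE ∥ AB]
2. B_y = -16  [AC ∥ BE ∩ CE ∥ AB]
   → B = (1, -16)
3. D_x = 4/3  [D divides CA with CD:DA = 1/3:2/3]
4. D_y = 5/3  [D divides CA with CD:DA = 1/3:2/3]
   → D = (4/3, 5/3)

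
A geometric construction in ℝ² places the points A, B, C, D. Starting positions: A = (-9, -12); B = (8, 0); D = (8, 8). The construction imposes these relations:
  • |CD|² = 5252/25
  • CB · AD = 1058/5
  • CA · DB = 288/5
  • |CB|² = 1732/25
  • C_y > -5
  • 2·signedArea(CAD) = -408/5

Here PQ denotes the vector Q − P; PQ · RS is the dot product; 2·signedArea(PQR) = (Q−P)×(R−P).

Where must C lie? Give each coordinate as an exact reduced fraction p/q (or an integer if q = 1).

1. C_x = 6/5  [CB · AD = 1058/5 ∩ 2·signedArea(CAD) = -408/5]
2. C_y = -24/5  [CB · AD = 1058/5 ∩ 2·signedArea(CAD) = -408/5]
   → C = (6/5, -24/5)

C = (6/5, -24/5)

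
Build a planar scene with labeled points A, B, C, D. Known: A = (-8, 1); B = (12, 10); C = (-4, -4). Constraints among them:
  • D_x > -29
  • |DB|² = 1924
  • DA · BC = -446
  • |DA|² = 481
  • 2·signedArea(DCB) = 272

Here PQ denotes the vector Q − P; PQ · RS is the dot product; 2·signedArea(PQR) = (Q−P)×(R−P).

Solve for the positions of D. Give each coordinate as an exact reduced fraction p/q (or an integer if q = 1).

1. D_x = -28  [2·signedArea(DCB) = 272 ∩ DA · BC = -446]
2. D_y = -8  [2·signedArea(DCB) = 272 ∩ DA · BC = -446]
   → D = (-28, -8)

D = (-28, -8)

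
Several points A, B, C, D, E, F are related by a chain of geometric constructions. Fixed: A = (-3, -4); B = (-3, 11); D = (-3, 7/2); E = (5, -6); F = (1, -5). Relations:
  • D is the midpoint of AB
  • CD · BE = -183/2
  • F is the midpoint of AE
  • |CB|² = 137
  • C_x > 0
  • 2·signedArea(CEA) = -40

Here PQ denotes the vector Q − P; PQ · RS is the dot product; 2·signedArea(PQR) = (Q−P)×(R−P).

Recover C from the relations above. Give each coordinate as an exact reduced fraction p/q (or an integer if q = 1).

1. C_x = 1  [CD · BE = -183/2 ∩ 2·signedArea(CEA) = -40]
2. C_y = 0  [CD · BE = -183/2 ∩ 2·signedArea(CEA) = -40]
   → C = (1, 0)

C = (1, 0)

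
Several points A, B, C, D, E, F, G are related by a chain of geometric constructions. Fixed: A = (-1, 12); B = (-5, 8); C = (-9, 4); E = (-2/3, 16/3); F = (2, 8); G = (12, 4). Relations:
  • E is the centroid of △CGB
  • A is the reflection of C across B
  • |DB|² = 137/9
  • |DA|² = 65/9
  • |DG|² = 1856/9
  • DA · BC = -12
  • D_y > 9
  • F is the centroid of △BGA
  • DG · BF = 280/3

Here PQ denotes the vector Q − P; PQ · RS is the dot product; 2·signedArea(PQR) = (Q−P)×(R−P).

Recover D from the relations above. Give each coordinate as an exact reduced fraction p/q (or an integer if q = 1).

1. D_x = -4/3  [DG · BF = 280/3 ∩ DA · BC = -12]
2. D_y = 28/3  [DG · BF = 280/3 ∩ DA · BC = -12]
   → D = (-4/3, 28/3)

D = (-4/3, 28/3)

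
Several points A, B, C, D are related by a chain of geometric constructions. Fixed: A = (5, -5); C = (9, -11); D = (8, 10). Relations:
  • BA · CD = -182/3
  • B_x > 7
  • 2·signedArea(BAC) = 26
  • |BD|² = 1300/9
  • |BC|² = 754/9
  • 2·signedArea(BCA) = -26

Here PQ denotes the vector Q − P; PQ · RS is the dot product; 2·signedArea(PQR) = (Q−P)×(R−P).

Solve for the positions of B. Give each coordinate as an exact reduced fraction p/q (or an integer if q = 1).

1. B_x = 22/3  [2·signedArea(BCA) = -26 ∩ BA · CD = -182/3]
2. B_y = -2  [2·signedArea(BCA) = -26 ∩ BA · CD = -182/3]
   → B = (22/3, -2)

B = (22/3, -2)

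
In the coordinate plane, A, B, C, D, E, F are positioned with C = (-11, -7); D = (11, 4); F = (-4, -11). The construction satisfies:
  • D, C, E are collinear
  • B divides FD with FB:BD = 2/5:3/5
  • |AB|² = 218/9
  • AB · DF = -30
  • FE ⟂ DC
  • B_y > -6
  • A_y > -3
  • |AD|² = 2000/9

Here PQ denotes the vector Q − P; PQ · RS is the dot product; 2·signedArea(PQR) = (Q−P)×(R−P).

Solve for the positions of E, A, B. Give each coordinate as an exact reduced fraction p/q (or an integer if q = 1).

1. E_x = -7  [D, C, E are collinear ∩ FE ⟂ DC]
2. E_y = -5  [D, C, E are collinear ∩ FE ⟂ DC]
   → E = (-7, -5)
3. B_x = 2  [B divides FD with FB:BD = 2/5:3/5]
4. B_y = -5  [B divides FD with FB:BD = 2/5:3/5]
   → B = (2, -5)
5. A_x = -7/3  [line 15·x + 15·y + 75 = 0 ∩ |AB|² = 218/9]
6. A_y = -8/3  [line 15·x + 15·y + 75 = 0 ∩ |AB|² = 218/9]
   → A = (-7/3, -8/3)

A = (-7/3, -8/3)
B = (2, -5)
E = (-7, -5)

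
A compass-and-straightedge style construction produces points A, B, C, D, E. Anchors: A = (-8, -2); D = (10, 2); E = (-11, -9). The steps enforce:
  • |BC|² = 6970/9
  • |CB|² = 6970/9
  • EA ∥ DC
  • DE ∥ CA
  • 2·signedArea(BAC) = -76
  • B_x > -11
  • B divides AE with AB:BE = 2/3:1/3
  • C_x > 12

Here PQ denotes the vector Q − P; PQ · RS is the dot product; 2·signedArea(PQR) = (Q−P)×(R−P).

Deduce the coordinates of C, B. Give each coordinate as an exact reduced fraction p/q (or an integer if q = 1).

1. C_x = 13  [DE ∥ CA ∩ EA ∥ DC]
2. C_y = 9  [DE ∥ CA ∩ EA ∥ DC]
   → C = (13, 9)
3. B_x = -10  [B divides AE with AB:BE = 2/3:1/3]
4. B_y = -20/3  [B divides AE with AB:BE = 2/3:1/3]
   → B = (-10, -20/3)

B = (-10, -20/3)
C = (13, 9)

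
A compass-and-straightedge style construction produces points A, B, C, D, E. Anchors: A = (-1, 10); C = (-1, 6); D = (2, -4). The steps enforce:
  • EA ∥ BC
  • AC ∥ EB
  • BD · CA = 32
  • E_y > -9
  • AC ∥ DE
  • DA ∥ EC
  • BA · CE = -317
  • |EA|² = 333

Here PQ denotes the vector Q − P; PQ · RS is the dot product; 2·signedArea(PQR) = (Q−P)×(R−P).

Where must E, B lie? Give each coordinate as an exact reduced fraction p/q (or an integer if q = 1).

1. E_x = 2  [DA ∥ EC ∩ AC ∥ DE]
2. E_y = -8  [DA ∥ EC ∩ AC ∥ DE]
   → E = (2, -8)
3. B_x = 2  [EA ∥ BC ∩ AC ∥ EB]
4. B_y = -12  [EA ∥ BC ∩ AC ∥ EB]
   → B = (2, -12)

B = (2, -12)
E = (2, -8)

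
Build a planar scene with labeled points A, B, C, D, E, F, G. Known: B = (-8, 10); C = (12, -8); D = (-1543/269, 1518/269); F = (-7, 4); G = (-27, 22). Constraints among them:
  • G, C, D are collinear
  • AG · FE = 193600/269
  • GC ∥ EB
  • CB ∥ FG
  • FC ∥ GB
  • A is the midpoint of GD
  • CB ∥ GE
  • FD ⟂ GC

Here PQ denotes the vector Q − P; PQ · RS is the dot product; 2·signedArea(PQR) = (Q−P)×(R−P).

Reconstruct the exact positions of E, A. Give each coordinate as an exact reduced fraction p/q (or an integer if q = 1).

A = (-4403/269, 3718/269)
E = (-47, 40)

1. E_x = -47  [GC ∥ EB ∩ CB ∥ GE]
2. E_y = 40  [GC ∥ EB ∩ CB ∥ GE]
   → E = (-47, 40)
3. A_x = -4403/269  [A is the midpoint of GD]
4. A_y = 3718/269  [A is the midpoint of GD]
   → A = (-4403/269, 3718/269)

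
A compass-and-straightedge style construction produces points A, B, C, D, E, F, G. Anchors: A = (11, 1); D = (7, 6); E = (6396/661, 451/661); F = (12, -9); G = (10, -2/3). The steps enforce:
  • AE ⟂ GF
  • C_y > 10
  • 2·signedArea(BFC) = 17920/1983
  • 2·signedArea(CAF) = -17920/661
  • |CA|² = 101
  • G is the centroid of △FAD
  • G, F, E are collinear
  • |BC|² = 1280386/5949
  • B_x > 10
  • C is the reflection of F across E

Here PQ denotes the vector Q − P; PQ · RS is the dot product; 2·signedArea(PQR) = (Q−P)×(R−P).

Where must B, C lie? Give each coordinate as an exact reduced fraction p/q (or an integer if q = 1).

1. C_x = 4860/661  [C is the reflection of F across E]
2. C_y = 6851/661  [C is the reflection of F across E]
   → C = (4860/661, 6851/661)
3. B_x = 31/3  [line -12800/661·x + -3072/661·y + 359936/1983 = 0 ∩ |BC|² = 1280386/5949]
4. B_y = -4  [line -12800/661·x + -3072/661·y + 359936/1983 = 0 ∩ |BC|² = 1280386/5949]
   → B = (31/3, -4)

B = (31/3, -4)
C = (4860/661, 6851/661)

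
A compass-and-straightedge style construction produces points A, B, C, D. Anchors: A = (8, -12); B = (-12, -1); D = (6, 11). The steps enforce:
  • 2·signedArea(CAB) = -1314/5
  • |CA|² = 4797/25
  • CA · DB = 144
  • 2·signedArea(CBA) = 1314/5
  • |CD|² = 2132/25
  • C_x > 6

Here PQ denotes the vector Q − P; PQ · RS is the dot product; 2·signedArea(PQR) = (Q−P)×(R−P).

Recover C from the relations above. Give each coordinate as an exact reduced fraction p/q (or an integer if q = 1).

C = (34/5, 9/5)

1. C_x = 34/5  [2·signedArea(CBA) = 1314/5 ∩ CA · DB = 144]
2. C_y = 9/5  [2·signedArea(CBA) = 1314/5 ∩ CA · DB = 144]
   → C = (34/5, 9/5)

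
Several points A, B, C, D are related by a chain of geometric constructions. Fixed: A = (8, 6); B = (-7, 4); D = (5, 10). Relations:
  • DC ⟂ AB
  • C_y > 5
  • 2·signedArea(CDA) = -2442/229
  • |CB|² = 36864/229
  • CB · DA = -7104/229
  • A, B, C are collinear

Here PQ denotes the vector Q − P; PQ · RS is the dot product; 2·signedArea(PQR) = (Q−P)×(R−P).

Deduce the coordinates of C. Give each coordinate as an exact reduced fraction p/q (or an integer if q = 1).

C = (1277/229, 1300/229)

1. C_x = 1277/229  [A, B, C are collinear ∩ DC ⟂ AB]
2. C_y = 1300/229  [A, B, C are collinear ∩ DC ⟂ AB]
   → C = (1277/229, 1300/229)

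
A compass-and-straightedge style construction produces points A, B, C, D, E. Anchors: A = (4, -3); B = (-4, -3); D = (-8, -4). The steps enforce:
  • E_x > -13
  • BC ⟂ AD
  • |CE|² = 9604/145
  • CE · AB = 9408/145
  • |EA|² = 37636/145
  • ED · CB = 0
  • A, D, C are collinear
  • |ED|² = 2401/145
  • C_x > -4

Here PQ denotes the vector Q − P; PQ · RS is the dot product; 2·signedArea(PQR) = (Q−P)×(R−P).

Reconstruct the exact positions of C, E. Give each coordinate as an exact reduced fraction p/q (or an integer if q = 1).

1. C_x = -572/145  [A, D, C are collinear ∩ BC ⟂ AD]
2. C_y = -531/145  [A, D, C are collinear ∩ BC ⟂ AD]
   → C = (-572/145, -531/145)
3. E_x = -1748/145  [ED · CB = 0 ∩ CE · AB = 9408/145]
4. E_y = -629/145  [ED · CB = 0 ∩ CE · AB = 9408/145]
   → E = (-1748/145, -629/145)

C = (-572/145, -531/145)
E = (-1748/145, -629/145)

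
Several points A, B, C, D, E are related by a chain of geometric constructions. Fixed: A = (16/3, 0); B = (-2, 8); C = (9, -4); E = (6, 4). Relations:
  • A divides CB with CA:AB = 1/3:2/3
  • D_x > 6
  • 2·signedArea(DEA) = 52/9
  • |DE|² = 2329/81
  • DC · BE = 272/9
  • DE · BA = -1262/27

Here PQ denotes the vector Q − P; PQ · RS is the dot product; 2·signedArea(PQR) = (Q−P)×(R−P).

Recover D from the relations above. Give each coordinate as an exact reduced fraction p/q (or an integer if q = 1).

D = (59/9, -4/3)

1. D_x = 59/9  [DE · BA = -1262/27 ∩ DC · BE = 272/9]
2. D_y = -4/3  [DE · BA = -1262/27 ∩ DC · BE = 272/9]
   → D = (59/9, -4/3)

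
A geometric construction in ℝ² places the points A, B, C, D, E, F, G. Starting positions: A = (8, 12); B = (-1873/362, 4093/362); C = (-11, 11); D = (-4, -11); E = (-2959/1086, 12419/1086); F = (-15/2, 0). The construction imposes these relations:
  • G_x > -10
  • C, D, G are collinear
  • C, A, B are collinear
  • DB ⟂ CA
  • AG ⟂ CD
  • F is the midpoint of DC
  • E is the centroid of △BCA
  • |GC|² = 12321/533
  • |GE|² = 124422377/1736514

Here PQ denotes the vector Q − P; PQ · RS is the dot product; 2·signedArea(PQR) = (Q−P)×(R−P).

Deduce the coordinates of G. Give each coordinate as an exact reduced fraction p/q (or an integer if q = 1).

G = (-5086/533, 3421/533)

1. G_x = -5086/533  [C, D, G are collinear ∩ AG ⟂ CD]
2. G_y = 3421/533  [C, D, G are collinear ∩ AG ⟂ CD]
   → G = (-5086/533, 3421/533)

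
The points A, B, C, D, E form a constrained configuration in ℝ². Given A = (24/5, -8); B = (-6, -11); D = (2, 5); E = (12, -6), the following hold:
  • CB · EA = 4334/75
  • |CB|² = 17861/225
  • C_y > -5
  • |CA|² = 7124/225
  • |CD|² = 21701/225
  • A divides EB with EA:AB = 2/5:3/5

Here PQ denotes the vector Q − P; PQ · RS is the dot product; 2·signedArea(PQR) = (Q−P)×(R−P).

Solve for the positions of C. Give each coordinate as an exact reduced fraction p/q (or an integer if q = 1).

1. C_x = 4/15  [line 36/5·x + 2·y + 556/75 = 0 ∩ |CA|² = 7124/225]
2. C_y = -14/3  [line 36/5·x + 2·y + 556/75 = 0 ∩ |CA|² = 7124/225]
   → C = (4/15, -14/3)

C = (4/15, -14/3)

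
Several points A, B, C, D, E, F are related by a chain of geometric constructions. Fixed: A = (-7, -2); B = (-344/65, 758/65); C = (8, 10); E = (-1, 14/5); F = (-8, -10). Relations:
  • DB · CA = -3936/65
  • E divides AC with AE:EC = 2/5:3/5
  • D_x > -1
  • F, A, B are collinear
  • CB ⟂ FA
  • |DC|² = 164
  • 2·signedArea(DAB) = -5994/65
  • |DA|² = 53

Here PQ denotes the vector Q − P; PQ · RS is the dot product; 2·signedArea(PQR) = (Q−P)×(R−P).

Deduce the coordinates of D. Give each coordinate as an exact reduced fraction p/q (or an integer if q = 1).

D = (0, 0)

1. D_x = 0  [2·signedArea(DAB) = -5994/65 ∩ DB · CA = -3936/65]
2. D_y = 0  [2·signedArea(DAB) = -5994/65 ∩ DB · CA = -3936/65]
   → D = (0, 0)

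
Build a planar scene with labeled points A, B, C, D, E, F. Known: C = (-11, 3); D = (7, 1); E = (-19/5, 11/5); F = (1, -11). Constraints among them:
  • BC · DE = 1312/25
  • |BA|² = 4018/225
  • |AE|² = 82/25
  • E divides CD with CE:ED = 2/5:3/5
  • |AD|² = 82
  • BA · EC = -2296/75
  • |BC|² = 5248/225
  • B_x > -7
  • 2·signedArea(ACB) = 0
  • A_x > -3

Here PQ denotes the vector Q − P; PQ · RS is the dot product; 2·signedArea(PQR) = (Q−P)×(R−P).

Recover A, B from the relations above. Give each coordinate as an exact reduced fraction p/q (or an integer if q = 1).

1. B_x = -31/5  [line 54/5·x + -6/5·y + 1748/25 = 0 ∩ |BC|² = 5248/225]
2. B_y = 37/15  [line 54/5·x + -6/5·y + 1748/25 = 0 ∩ |BC|² = 5248/225]
   → B = (-31/5, 37/15)
3. A_x = -2  [2·signedArea(ACB) = 0 ∩ BA · EC = -2296/75]
4. A_y = 2  [2·signedArea(ACB) = 0 ∩ BA · EC = -2296/75]
   → A = (-2, 2)

A = (-2, 2)
B = (-31/5, 37/15)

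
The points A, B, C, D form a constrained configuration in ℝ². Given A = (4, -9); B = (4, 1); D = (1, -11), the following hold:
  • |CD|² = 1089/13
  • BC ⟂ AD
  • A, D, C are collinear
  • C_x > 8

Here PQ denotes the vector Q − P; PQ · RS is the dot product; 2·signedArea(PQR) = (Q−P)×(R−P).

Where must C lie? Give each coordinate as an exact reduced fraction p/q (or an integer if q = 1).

C = (112/13, -77/13)

1. C_x = 112/13  [A, D, C are collinear ∩ BC ⟂ AD]
2. C_y = -77/13  [A, D, C are collinear ∩ BC ⟂ AD]
   → C = (112/13, -77/13)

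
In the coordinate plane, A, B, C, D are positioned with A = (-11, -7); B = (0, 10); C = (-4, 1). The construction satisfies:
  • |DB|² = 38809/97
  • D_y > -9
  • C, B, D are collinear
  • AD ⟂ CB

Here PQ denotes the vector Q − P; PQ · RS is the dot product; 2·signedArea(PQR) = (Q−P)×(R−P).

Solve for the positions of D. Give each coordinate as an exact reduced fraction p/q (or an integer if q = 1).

1. D_x = -788/97  [C, B, D are collinear ∩ AD ⟂ CB]
2. D_y = -803/97  [C, B, D are collinear ∩ AD ⟂ CB]
   → D = (-788/97, -803/97)

D = (-788/97, -803/97)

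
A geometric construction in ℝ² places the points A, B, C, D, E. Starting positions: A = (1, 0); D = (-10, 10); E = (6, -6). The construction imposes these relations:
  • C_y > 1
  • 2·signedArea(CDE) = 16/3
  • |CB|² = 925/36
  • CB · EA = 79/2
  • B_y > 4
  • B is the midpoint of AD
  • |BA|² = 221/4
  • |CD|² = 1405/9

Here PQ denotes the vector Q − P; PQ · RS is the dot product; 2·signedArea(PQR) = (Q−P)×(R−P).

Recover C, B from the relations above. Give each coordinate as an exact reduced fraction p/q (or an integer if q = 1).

B = (-9/2, 5)
C = (-1, 4/3)

1. B_x = -9/2  [B is the midpoint of AD]
2. B_y = 5  [B is the midpoint of AD]
   → B = (-9/2, 5)
3. C_x = -1  [2·signedArea(CDE) = 16/3 ∩ CB · EA = 79/2]
4. C_y = 4/3  [2·signedArea(CDE) = 16/3 ∩ CB · EA = 79/2]
   → C = (-1, 4/3)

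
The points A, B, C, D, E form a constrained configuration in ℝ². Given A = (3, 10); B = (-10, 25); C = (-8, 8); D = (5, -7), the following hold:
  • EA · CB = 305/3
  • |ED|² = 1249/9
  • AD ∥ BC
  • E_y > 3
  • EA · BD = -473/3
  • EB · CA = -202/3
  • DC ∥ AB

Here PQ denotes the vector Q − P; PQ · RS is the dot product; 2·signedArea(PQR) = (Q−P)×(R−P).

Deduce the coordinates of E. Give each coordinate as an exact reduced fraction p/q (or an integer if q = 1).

E = (0, 11/3)

1. E_x = 0  [EA · BD = -473/3 ∩ EB · CA = -202/3]
2. E_y = 11/3  [EA · BD = -473/3 ∩ EB · CA = -202/3]
   → E = (0, 11/3)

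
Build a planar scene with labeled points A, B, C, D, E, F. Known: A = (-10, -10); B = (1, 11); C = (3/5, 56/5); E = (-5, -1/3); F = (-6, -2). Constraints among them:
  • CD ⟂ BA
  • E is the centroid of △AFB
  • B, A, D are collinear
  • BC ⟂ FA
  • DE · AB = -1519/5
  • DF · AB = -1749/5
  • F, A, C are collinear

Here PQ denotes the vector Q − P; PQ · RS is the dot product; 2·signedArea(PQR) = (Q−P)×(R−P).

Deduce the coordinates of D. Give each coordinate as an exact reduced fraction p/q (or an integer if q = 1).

D = (2799/2810, 30889/2810)

1. D_x = 2799/2810  [B, A, D are collinear ∩ CD ⟂ BA]
2. D_y = 30889/2810  [B, A, D are collinear ∩ CD ⟂ BA]
   → D = (2799/2810, 30889/2810)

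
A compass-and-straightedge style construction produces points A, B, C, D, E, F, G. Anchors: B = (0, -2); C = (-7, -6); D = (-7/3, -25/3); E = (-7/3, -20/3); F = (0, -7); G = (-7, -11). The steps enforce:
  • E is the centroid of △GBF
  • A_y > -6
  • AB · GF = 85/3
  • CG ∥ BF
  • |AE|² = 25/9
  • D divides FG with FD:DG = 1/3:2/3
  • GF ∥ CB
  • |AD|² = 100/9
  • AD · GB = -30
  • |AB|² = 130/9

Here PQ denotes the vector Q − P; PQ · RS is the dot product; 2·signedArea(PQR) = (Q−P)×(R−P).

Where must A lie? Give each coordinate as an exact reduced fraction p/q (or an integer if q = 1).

A = (-7/3, -5)

1. A_x = -7/3  [AB · GF = 85/3 ∩ AD · GB = -30]
2. A_y = -5  [AB · GF = 85/3 ∩ AD · GB = -30]
   → A = (-7/3, -5)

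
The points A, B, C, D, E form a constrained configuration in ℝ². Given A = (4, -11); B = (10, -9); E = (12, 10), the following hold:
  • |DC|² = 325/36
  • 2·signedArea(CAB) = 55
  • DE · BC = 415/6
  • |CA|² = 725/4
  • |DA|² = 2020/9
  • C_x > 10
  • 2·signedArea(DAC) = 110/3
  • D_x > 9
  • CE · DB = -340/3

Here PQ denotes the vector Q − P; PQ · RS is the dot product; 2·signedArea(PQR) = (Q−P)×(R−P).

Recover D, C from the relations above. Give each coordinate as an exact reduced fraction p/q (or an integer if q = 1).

1. C_x = 11  [line -2·x + 6·y + 19 = 0 ∩ |CA|² = 725/4]
2. C_y = 1/2  [line -2·x + 6·y + 19 = 0 ∩ |CA|² = 725/4]
   → C = (11, 1/2)
3. D_x = 28/3  [DE · BC = 415/6 ∩ 2·signedArea(DAC) = 110/3]
4. D_y = 3  [DE · BC = 415/6 ∩ 2·signedArea(DAC) = 110/3]
   → D = (28/3, 3)

C = (11, 1/2)
D = (28/3, 3)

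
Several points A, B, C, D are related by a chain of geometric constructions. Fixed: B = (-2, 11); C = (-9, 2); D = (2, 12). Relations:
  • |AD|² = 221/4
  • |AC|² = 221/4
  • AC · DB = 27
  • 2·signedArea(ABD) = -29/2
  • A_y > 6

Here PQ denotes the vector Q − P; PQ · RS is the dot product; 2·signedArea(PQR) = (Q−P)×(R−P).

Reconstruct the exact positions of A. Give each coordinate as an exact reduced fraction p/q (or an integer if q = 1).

A = (-7/2, 7)

1. A_x = -7/2  [AC · DB = 27 ∩ 2·signedArea(ABD) = -29/2]
2. A_y = 7  [AC · DB = 27 ∩ 2·signedArea(ABD) = -29/2]
   → A = (-7/2, 7)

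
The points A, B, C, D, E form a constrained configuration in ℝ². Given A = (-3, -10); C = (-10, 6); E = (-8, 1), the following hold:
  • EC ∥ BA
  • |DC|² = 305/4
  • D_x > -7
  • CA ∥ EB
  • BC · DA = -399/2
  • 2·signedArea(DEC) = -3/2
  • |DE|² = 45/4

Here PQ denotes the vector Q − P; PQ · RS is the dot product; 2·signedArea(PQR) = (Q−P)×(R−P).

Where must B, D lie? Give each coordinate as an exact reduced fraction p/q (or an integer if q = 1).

B = (-1, -15)
D = (-13/2, -2)

1. B_x = -1  [EC ∥ BA ∩ CA ∥ EB]
2. B_y = -15  [EC ∥ BA ∩ CA ∥ EB]
   → B = (-1, -15)
3. D_x = -13/2  [2·signedArea(DEC) = -3/2 ∩ BC · DA = -399/2]
4. D_y = -2  [2·signedArea(DEC) = -3/2 ∩ BC · DA = -399/2]
   → D = (-13/2, -2)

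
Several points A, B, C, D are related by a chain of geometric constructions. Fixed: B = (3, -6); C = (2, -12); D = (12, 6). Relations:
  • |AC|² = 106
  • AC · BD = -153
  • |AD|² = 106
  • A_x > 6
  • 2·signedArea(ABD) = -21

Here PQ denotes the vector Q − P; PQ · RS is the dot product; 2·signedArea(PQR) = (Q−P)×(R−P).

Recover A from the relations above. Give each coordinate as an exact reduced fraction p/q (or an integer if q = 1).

1. A_x = 7  [2·signedArea(ABD) = -21 ∩ AC · BD = -153]
2. A_y = -3  [2·signedArea(ABD) = -21 ∩ AC · BD = -153]
   → A = (7, -3)

A = (7, -3)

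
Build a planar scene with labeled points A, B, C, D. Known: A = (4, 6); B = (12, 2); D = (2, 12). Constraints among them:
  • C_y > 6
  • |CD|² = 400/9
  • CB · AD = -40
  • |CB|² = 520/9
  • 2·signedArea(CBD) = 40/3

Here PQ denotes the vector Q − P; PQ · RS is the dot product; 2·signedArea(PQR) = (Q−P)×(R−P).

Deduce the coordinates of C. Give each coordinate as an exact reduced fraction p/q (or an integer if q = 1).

1. C_x = 6  [2·signedArea(CBD) = 40/3 ∩ CB · AD = -40]
2. C_y = 20/3  [2·signedArea(CBD) = 40/3 ∩ CB · AD = -40]
   → C = (6, 20/3)

C = (6, 20/3)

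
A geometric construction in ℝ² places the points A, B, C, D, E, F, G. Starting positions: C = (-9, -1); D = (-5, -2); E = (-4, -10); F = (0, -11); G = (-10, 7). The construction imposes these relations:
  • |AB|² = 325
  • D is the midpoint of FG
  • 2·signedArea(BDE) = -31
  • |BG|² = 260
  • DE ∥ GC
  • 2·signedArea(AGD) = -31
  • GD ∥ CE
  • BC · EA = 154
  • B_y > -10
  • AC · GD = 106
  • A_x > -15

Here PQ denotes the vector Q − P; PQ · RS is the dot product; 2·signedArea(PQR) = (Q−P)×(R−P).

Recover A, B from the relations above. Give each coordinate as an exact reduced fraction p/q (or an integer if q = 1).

A = (-14, 8)
B = (-8, -9)

1. A_x = -14  [2·signedArea(AGD) = -31 ∩ AC · GD = 106]
2. A_y = 8  [2·signedArea(AGD) = -31 ∩ AC · GD = 106]
   → A = (-14, 8)
3. B_x = -8  [2·signedArea(BDE) = -31 ∩ BC · EA = 154]
4. B_y = -9  [2·signedArea(BDE) = -31 ∩ BC · EA = 154]
   → B = (-8, -9)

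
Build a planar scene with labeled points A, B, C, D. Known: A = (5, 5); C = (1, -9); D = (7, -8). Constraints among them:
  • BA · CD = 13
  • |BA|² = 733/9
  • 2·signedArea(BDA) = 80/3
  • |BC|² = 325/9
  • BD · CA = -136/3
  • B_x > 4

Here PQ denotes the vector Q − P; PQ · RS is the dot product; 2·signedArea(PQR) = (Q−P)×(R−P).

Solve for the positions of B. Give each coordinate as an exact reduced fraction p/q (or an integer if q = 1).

1. B_x = 13/3  [2·signedArea(BDA) = 80/3 ∩ BD · CA = -136/3]
2. B_y = -4  [2·signedArea(BDA) = 80/3 ∩ BD · CA = -136/3]
   → B = (13/3, -4)

B = (13/3, -4)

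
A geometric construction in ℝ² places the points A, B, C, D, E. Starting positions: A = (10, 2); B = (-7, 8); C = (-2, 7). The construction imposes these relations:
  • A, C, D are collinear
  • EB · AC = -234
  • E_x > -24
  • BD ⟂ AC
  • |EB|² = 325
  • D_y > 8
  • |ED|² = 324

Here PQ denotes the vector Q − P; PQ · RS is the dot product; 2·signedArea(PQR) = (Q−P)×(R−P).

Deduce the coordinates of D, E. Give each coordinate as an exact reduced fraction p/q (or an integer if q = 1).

D = (-86/13, 116/13)
E = (-302/13, 206/13)

1. D_x = -86/13  [A, C, D are collinear ∩ BD ⟂ AC]
2. D_y = 116/13  [A, C, D are collinear ∩ BD ⟂ AC]
   → D = (-86/13, 116/13)
3. E_x = -302/13  [line 12·x + -5·y + 358 = 0 ∩ |ED|² = 324]
4. E_y = 206/13  [line 12·x + -5·y + 358 = 0 ∩ |ED|² = 324]
   → E = (-302/13, 206/13)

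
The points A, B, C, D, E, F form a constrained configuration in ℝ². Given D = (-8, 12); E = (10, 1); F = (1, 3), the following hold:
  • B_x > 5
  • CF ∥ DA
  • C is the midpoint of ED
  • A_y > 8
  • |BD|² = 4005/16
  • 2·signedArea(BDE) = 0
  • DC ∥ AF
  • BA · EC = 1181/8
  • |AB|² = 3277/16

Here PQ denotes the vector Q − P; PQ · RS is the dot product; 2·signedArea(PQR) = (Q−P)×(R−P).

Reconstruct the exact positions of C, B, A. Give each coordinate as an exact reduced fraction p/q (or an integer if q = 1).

A = (-8, 17/2)
B = (11/2, 15/4)
C = (1, 13/2)

1. C_x = 1  [C is the midpoint of ED]
2. C_y = 13/2  [C is the midpoint of ED]
   → C = (1, 13/2)
3. B_x = 11/2  [line 11·x + 18·y + -128 = 0 ∩ |BD|² = 4005/16]
4. B_y = 15/4  [line 11·x + 18·y + -128 = 0 ∩ |BD|² = 4005/16]
   → B = (11/2, 15/4)
5. A_x = -8  [DC ∥ AF ∩ CF ∥ DA]
6. A_y = 17/2  [DC ∥ AF ∩ CF ∥ DA]
   → A = (-8, 17/2)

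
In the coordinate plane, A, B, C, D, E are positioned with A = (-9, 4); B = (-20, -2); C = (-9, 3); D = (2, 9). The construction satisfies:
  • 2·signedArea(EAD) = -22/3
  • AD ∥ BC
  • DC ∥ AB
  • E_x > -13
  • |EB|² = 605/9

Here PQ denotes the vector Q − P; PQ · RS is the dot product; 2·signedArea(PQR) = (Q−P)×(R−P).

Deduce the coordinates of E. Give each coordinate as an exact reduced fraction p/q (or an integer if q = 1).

E = (-38/3, 5/3)

1. E_x = -38/3  [line -5·x + 11·y + -245/3 = 0 ∩ |EB|² = 605/9]
2. E_y = 5/3  [line -5·x + 11·y + -245/3 = 0 ∩ |EB|² = 605/9]
   → E = (-38/3, 5/3)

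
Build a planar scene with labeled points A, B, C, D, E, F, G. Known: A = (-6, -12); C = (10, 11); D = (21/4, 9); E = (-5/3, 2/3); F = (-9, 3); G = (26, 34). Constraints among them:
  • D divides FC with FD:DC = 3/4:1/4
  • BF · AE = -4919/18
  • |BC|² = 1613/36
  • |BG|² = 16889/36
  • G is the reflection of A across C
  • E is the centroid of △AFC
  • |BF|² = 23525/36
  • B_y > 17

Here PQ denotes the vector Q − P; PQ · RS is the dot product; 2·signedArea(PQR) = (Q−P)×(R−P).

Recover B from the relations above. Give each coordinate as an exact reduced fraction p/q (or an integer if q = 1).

1. B_x = 73/6  [line -13/3·x + -38/3·y + 4901/18 = 0 ∩ |BC|² = 1613/36]
2. B_y = 52/3  [line -13/3·x + -38/3·y + 4901/18 = 0 ∩ |BC|² = 1613/36]
   → B = (73/6, 52/3)

B = (73/6, 52/3)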